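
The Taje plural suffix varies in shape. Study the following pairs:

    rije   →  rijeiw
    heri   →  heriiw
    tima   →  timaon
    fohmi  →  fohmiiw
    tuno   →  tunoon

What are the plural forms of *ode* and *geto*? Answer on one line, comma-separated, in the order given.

The alternation tracks the last vowel of the stem — -iw when the last vowel of the stem is a front vowel (*rije*, *heri*, *fohmi*); -on when the last vowel of the stem is a back vowel (*tima*, *tuno*).
*ode*: last vowel = /e/, a front vowel → -iw → *odeiw*.
*geto* — last vowel /o/ (a back vowel) → -on → *getoon*.

odeiw, getoon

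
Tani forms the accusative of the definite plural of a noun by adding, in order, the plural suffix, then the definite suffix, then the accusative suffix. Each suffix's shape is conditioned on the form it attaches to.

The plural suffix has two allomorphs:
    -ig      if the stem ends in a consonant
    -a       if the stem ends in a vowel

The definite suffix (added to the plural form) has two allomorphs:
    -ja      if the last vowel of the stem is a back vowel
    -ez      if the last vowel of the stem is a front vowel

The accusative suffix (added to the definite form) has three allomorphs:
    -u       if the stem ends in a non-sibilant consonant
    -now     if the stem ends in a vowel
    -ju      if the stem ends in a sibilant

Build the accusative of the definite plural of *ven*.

*ven*: final sound = /n/, a consonant → -ig → *venig*.
The plural form *venig*: last vowel = /i/, a front vowel → -ez → *venigez*.
Since the final sound of the definite form *venigez* is /z/ (a sibilant), it takes -ju, giving *venigezju*.

venigezju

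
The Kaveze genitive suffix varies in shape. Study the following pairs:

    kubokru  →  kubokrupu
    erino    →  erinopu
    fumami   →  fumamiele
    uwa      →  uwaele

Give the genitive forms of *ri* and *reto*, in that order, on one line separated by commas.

The suffix is conditioned by the last vowel: -pu when the last vowel of the stem is a rounded vowel (*kubokru*, *erino*); -ele when the last vowel of the stem is an unrounded vowel (*fumami*, *uwa*).
*ri* — last vowel /i/ (an unrounded vowel) → -ele → *riele*.
Since the last vowel of *reto* is /o/ (a rounded vowel), it takes -pu, giving *retopu*.

riele, retopu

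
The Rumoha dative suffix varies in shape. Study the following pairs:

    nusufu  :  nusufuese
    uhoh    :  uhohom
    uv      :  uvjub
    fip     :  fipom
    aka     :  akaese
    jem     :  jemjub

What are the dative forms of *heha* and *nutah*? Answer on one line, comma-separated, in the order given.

hehaese, nutahom

The alternation tracks the final sound of the stem — -om when the stem ends in a voiceless consonant (*uhoh*, *fip*); -jub when the stem ends in a voiced consonant (*uv*, *jem*); -ese when the stem ends in a vowel (*nusufu*, *aka*).
*heha*: final sound = /a/, a vowel → -ese → *hehaese*.
*nutah*: final sound = /h/, a voiceless consonant → -om → *nutahom*.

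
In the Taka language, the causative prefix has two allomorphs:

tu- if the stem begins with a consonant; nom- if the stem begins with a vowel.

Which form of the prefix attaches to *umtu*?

The first sound of *umtu* is /u/, which is a vowel, so the prefix is nom-.

nom-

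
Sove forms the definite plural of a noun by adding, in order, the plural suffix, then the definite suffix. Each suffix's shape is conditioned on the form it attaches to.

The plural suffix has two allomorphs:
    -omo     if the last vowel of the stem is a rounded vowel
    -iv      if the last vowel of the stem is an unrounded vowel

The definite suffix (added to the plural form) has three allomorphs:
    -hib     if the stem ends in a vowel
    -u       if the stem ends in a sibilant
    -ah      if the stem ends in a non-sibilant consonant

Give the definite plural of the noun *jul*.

julomohib

The last vowel of *jul* is /u/, which is a rounded vowel, so the plural suffix is -omo, giving *julomo*.
The final sound of the plural form *julomo* is /o/, which is a vowel, so the definite suffix is -hib, giving *julomohib*.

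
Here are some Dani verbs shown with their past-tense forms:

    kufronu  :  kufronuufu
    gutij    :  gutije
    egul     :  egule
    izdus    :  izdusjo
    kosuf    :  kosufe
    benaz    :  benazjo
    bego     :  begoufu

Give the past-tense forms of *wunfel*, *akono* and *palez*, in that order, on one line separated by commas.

wunfele, akonoufu, palezjo

The suffix is conditioned by the final sound: -jo when the stem ends in a sibilant (*izdus*, *benaz*); -e when the stem ends in a non-sibilant consonant (*gutij*, *egul*, *kosuf*); -ufu when the stem ends in a vowel (*kufronu*, *bego*).
The final sound of *wunfel* is /l/, which is a non-sibilant consonant, so the suffix is -e, giving *wunfele*.
*akono* — final sound /o/ (a vowel) → -ufu → *akonoufu*.
The final sound of *palez* is /z/, which is a sibilant, so the suffix is -jo, giving *palezjo*.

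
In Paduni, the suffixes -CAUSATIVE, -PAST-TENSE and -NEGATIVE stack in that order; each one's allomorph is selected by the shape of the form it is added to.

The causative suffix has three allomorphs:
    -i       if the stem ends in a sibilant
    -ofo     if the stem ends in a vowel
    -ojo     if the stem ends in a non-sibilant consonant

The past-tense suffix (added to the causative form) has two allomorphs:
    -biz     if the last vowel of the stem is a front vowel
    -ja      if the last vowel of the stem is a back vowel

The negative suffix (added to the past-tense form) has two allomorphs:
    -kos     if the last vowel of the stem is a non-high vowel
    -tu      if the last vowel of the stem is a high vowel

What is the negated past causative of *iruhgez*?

iruhgezibiztu

*iruhgez*: final sound = /z/, a sibilant → -i → *iruhgezi*.
The causative form *iruhgezi*: last vowel = /i/, a front vowel → -biz → *iruhgezibiz*.
The last vowel of the past-tense form *iruhgezibiz* is /i/, which is a high vowel, so the negative suffix is -tu, giving *iruhgezibiztu*.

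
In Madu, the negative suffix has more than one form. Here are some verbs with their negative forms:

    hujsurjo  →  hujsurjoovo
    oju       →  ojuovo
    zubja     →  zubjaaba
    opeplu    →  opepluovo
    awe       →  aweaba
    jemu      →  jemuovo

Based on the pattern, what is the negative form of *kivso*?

The alternation tracks the last vowel of the stem — -ovo when the last vowel of the stem is a rounded vowel (*hujsurjo*, *oju*, *opeplu*, *jemu*); -aba when the last vowel of the stem is an unrounded vowel (*zubja*, *awe*).
*kivso* — last vowel /o/ (a rounded vowel) → -ovo → *kivsoovo*.

kivsoovo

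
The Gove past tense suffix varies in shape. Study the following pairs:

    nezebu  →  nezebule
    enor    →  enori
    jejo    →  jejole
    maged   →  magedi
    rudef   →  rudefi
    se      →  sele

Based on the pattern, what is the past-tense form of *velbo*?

The suffix is conditioned by the final sound: -i when the stem ends in a consonant (*enor*, *maged*, *rudef*); -le when the stem ends in a vowel (*nezebu*, *jejo*, *se*).
*velbo* — final sound /o/ (a vowel) → -le → *velbole*.

velbole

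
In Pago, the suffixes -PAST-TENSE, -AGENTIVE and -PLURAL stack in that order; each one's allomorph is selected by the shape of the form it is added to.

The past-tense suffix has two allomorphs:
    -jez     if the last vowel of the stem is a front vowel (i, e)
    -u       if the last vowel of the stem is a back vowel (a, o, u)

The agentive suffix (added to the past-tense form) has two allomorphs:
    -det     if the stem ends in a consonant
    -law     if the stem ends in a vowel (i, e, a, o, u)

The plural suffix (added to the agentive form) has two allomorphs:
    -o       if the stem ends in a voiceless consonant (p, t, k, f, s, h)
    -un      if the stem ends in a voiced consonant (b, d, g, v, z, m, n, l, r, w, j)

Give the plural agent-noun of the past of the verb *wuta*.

wutaulawun

*wuta*: last vowel = /a/, a back vowel → -u → *wutau*.
Since the final sound of the past-tense form *wutau* is /u/ (a vowel), it takes -law, giving *wutaulaw*.
The final consonant of the agentive form *wutaulaw* is /w/, which is voiced, so the plural suffix is -un, giving *wutaulawun*.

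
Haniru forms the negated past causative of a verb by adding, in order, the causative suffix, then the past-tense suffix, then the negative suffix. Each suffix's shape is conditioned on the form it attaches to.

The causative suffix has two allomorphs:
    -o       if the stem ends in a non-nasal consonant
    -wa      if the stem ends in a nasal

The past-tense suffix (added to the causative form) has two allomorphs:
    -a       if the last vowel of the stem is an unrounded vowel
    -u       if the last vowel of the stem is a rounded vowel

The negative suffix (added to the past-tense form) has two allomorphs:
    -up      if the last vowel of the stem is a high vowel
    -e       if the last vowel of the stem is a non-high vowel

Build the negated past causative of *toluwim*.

*toluwim*: final consonant = /m/, a nasal → -wa → *toluwimwa*.
Since the last vowel of the causative form *toluwimwa* is /a/ (an unrounded vowel), it takes -a, giving *toluwimwaa*.
The past-tense form *toluwimwaa*: last vowel = /a/, a non-high vowel → -e → *toluwimwaae*.

toluwimwaae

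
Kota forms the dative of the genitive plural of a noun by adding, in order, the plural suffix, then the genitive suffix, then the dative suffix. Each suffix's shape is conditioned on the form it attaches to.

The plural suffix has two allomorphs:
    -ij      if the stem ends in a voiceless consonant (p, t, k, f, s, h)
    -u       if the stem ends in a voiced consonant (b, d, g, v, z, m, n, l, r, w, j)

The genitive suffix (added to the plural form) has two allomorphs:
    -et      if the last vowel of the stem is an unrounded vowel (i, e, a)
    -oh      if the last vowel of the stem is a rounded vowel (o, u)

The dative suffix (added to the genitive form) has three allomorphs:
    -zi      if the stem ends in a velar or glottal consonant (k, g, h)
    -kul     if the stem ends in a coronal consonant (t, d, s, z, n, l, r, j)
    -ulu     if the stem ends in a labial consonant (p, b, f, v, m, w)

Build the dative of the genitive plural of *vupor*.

The final consonant of *vupor* is /r/, which is voiced, so the plural suffix is -u, giving *vuporu*.
Since the last vowel of the plural form *vuporu* is /u/ (a rounded vowel), it takes -oh, giving *vuporuoh*.
Since the final consonant of the genitive form *vuporuoh* is /h/ (velar/glottal), it takes -zi, giving *vuporuohzi*.

vuporuohzi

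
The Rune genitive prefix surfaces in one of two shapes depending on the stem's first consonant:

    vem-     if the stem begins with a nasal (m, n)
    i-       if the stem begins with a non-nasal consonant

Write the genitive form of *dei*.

Since the first consonant of *dei* is /d/ (non-nasal), it takes i-, giving *idei*.

idei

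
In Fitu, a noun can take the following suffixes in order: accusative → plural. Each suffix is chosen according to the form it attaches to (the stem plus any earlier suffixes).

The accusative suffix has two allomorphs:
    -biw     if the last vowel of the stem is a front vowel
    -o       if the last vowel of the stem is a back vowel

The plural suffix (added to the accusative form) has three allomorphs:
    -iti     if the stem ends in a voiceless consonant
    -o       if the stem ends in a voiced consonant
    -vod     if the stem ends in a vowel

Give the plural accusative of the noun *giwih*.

giwihbiwo

*giwih* — last vowel /i/ (a front vowel) → -biw → *giwihbiw*.
The final sound of the accusative form *giwihbiw* is /w/, which is a voiced consonant, so the plural suffix is -o, giving *giwihbiwo*.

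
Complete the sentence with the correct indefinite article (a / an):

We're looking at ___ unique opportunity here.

The indefinite article is chosen by the initial *sound* of the following word, not its spelling.
*unique* begins with the sound /juː/ (u pronounced /juː/) — a consonant sound.
So the article is *a*: We're looking at a unique opportunity here.

a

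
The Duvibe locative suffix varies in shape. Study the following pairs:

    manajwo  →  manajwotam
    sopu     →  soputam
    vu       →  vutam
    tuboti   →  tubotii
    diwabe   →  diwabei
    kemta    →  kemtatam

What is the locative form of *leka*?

Looking at the last vowel of each stem: -i when the last vowel of the stem is a front vowel (*tuboti*, *diwabe*); -tam when the last vowel of the stem is a back vowel (*manajwo*, *sopu*, *vu*, *kemta*).
Since the last vowel of *leka* is /a/ (a back vowel), it takes -tam, giving *lekatam*.

lekatam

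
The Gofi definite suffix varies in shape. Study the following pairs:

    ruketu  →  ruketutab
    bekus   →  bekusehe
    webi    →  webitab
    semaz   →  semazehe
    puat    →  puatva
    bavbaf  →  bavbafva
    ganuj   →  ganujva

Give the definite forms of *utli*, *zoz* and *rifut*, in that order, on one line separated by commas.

utlitab, zozehe, rifutva

The suffix is conditioned by the final sound: -ehe when the stem ends in a sibilant (*bekus*, *semaz*); -va when the stem ends in a non-sibilant consonant (*puat*, *bavbaf*, *ganuj*); -tab when the stem ends in a vowel (*ruketu*, *webi*).
*utli*: final sound = /i/, a vowel → -tab → *utlitab*.
*zoz*: final sound = /z/, a sibilant → -ehe → *zozehe*.
Since the final sound of *rifut* is /t/ (a non-sibilant consonant), it takes -va, giving *rifutva*.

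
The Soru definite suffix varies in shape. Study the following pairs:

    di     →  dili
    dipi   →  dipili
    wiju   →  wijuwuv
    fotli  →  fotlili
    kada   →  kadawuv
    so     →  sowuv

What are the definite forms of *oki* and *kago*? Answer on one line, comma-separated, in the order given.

okili, kagowuv

The alternation tracks the last vowel of the stem — -li when the last vowel of the stem is a front vowel (*di*, *dipi*, *fotli*); -wuv when the last vowel of the stem is a back vowel (*wiju*, *kada*, *so*).
The last vowel of *oki* is /i/, which is a front vowel, so the suffix is -li, giving *okili*.
The last vowel of *kago* is /o/, which is a back vowel, so the suffix is -wuv, giving *kagowuv*.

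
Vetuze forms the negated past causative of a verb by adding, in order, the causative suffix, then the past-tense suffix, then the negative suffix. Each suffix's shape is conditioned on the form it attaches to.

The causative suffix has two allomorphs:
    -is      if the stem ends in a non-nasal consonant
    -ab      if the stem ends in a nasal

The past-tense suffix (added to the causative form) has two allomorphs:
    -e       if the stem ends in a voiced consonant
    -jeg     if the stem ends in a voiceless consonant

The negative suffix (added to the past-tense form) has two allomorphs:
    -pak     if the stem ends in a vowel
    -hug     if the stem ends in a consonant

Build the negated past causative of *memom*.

The final consonant of *memom* is /m/, which is a nasal, so the causative suffix is -ab, giving *memomab*.
Since the final consonant of the causative form *memomab* is /b/ (voiced), it takes -e, giving *memomabe*.
The past-tense form *memomabe*: final sound = /e/, a vowel → -pak → *memomabepak*.

memomabepak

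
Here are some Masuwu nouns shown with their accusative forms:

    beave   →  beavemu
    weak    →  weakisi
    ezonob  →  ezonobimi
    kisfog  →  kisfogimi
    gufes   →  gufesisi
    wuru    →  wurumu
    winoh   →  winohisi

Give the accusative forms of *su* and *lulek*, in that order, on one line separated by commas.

sumu, lulekisi

The suffix is conditioned by the final sound: -isi when the stem ends in a voiceless consonant (*weak*, *gufes*, *winoh*); -imi when the stem ends in a voiced consonant (*ezonob*, *kisfog*); -mu when the stem ends in a vowel (*beave*, *wuru*).
Since the final sound of *su* is /u/ (a vowel), it takes -mu, giving *sumu*.
The final sound of *lulek* is /k/, which is a voiceless consonant, so the suffix is -isi, giving *lulekisi*.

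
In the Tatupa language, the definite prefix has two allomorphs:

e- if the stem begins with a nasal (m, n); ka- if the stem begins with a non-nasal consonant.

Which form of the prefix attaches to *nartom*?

e-

The first consonant of *nartom* is /n/, which is a nasal, so the prefix is e-.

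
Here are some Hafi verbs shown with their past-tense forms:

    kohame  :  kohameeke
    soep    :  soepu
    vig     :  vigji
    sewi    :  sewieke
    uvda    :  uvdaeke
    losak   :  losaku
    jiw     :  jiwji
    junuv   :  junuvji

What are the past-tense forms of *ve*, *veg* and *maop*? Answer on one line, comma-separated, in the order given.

The suffix is conditioned by the final sound: -u when the stem ends in a voiceless consonant (*soep*, *losak*); -ji when the stem ends in a voiced consonant (*vig*, *jiw*, *junuv*); -eke when the stem ends in a vowel (*kohame*, *sewi*, *uvda*).
*ve*: final sound = /e/, a vowel → -eke → *veeke*.
*veg* — final sound /g/ (a voiced consonant) → -ji → *vegji*.
The final sound of *maop* is /p/, which is a voiceless consonant, so the suffix is -u, giving *maopu*.

veeke, vegji, maopu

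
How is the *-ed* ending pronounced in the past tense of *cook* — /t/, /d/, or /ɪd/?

The stem *cook* ends in a voiceless consonant other than /t/.
The -ed suffix is realized as /ɪd/ after /t, d/; as /t/ after other voiceless consonants; and as /d/ after other voiced sounds.
So -ed on *cook* is pronounced /t/.

/t/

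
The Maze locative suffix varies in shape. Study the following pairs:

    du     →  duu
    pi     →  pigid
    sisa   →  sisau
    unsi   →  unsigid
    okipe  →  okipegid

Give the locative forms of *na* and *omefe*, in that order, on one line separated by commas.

nau, omefegid

Looking at the last vowel of each stem: -gid when the last vowel of the stem is a front vowel (*pi*, *unsi*, *okipe*); -u when the last vowel of the stem is a back vowel (*du*, *sisa*).
*na*: last vowel = /a/, a back vowel → -u → *nau*.
*omefe*: last vowel = /e/, a front vowel → -gid → *omefegid*.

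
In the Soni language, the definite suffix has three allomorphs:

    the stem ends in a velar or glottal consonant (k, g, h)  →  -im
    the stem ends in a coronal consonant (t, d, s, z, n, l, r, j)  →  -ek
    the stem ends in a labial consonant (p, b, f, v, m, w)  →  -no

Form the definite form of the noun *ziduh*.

The final consonant of *ziduh* is /h/, which is velar/glottal, so the suffix is -im, giving *ziduhim*.

ziduhim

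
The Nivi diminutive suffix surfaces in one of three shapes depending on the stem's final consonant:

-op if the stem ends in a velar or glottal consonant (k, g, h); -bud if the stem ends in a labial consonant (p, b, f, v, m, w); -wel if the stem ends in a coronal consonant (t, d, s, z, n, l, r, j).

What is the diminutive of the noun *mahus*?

mahuswel

*mahus*: final consonant = /s/, coronal → -wel → *mahuswel*.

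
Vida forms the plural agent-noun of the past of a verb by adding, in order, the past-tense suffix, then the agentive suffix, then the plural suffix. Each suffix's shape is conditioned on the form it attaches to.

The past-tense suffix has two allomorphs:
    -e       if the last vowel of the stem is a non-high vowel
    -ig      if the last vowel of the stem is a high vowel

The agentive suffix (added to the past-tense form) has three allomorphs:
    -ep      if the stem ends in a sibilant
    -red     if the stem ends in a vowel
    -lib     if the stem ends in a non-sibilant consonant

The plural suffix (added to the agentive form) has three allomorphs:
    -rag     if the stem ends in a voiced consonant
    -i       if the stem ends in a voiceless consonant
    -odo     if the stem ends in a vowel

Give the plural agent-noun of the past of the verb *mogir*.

*mogir* — last vowel /i/ (a high vowel) → -ig → *mogirig*.
Since the final sound of the past-tense form *mogirig* is /g/ (a non-sibilant consonant), it takes -lib, giving *mogiriglib*.
Since the final sound of the agentive form *mogiriglib* is /b/ (a voiced consonant), it takes -rag, giving *mogiriglibrag*.

mogiriglibrag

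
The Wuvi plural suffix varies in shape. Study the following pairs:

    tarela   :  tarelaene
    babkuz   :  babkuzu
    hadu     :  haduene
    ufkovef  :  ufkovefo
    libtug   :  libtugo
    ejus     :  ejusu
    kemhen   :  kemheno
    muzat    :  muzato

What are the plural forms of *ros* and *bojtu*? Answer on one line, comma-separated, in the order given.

rosu, bojtuene

The suffix is conditioned by the final sound: -u when the stem ends in a sibilant (*babkuz*, *ejus*); -o when the stem ends in a non-sibilant consonant (*ufkovef*, *libtug*, *kemhen*, *muzat*); -ene when the stem ends in a vowel (*tarela*, *hadu*).
*ros* — final sound /s/ (a sibilant) → -u → *rosu*.
*bojtu* — final sound /u/ (a vowel) → -ene → *bojtuene*.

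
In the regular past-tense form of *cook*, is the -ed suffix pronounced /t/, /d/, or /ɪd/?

The stem *cook* ends in a voiceless consonant other than /t/.
The -ed suffix is realized as /ɪd/ after /t, d/; as /t/ after other voiceless consonants; and as /d/ after other voiced sounds.
So -ed on *cook* is pronounced /t/.

/t/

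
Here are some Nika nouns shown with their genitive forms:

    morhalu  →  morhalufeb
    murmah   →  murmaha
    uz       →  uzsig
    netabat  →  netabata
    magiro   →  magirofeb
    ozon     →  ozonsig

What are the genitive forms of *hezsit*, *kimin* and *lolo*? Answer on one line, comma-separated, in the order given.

Looking at the final sound of each stem: -a when the stem ends in a voiceless consonant (*murmah*, *netabat*); -sig when the stem ends in a voiced consonant (*uz*, *ozon*); -feb when the stem ends in a vowel (*morhalu*, *magiro*).
*hezsit* — final sound /t/ (a voiceless consonant) → -a → *hezsita*.
*kimin*: final sound = /n/, a voiced consonant → -sig → *kiminsig*.
The final sound of *lolo* is /o/, which is a vowel, so the suffix is -feb, giving *lolofeb*.

hezsita, kiminsig, lolofeb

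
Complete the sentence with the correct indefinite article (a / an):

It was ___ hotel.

a

The indefinite article is chosen by the initial *sound* of the following word, not its spelling.
*hotel* begins with the sound /h/ (h is pronounced) — a consonant sound.
So the article is *a*: It was a hotel.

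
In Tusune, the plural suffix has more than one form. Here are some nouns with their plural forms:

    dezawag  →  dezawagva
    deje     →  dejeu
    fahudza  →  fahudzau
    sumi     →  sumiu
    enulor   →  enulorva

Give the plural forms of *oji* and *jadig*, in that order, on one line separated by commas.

ojiu, jadigva

The pattern is consonant vs. vowel: -va when the stem ends in a consonant (*dezawag*, *enulor*); -u when the stem ends in a vowel (*deje*, *fahudza*, *sumi*).
*oji* — final sound /i/ (a vowel) → -u → *ojiu*.
*jadig* — final sound /g/ (a consonant) → -va → *jadigva*.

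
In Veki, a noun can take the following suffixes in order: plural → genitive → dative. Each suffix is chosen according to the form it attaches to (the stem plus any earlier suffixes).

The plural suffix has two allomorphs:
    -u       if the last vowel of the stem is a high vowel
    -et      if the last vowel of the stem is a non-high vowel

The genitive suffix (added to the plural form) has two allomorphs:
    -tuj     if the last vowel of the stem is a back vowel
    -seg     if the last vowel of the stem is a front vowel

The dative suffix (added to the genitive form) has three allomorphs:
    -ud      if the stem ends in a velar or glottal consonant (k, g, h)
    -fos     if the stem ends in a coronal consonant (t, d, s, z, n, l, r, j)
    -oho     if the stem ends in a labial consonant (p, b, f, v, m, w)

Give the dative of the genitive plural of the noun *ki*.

The last vowel of *ki* is /i/, which is a high vowel, so the plural suffix is -u, giving *kiu*.
The plural form *kiu* — last vowel /u/ (a back vowel) → -tuj → *kiutuj*.
Since the final consonant of the genitive form *kiutuj* is /j/ (coronal), it takes -fos, giving *kiutujfos*.

kiutujfos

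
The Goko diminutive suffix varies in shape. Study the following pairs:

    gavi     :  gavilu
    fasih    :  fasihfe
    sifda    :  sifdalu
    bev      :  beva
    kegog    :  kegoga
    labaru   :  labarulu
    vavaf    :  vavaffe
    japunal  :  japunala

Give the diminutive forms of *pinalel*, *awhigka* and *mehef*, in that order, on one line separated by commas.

The alternation tracks the final sound of the stem — -fe when the stem ends in a voiceless consonant (*fasih*, *vavaf*); -a when the stem ends in a voiced consonant (*bev*, *kegog*, *japunal*); -lu when the stem ends in a vowel (*gavi*, *sifda*, *labaru*).
*pinalel* — final sound /l/ (a voiced consonant) → -a → *pinalela*.
The final sound of *awhigka* is /a/, which is a vowel, so the suffix is -lu, giving *awhigkalu*.
Since the final sound of *mehef* is /f/ (a voiceless consonant), it takes -fe, giving *meheffe*.

pinalela, awhigkalu, meheffe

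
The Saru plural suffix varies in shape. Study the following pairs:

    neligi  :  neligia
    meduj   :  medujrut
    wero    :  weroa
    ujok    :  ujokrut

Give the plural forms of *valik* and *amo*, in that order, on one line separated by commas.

valikrut, amoa

Looking at the final sound of each stem: -rut when the stem ends in a consonant (*meduj*, *ujok*); -a when the stem ends in a vowel (*neligi*, *wero*).
*valik*: final sound = /k/, a consonant → -rut → *valikrut*.
Since the final sound of *amo* is /o/ (a vowel), it takes -a, giving *amoa*.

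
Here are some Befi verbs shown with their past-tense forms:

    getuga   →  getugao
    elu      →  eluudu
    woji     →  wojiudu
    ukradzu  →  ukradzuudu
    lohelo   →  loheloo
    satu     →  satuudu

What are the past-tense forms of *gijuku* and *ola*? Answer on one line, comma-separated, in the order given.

gijukuudu, olao

The alternation tracks the last vowel of the stem — -udu when the last vowel of the stem is a high vowel (*elu*, *woji*, *ukradzu*, *satu*); -o when the last vowel of the stem is a non-high vowel (*getuga*, *lohelo*).
Since the last vowel of *gijuku* is /u/ (a high vowel), it takes -udu, giving *gijukuudu*.
Since the last vowel of *ola* is /a/ (a non-high vowel), it takes -o, giving *olao*.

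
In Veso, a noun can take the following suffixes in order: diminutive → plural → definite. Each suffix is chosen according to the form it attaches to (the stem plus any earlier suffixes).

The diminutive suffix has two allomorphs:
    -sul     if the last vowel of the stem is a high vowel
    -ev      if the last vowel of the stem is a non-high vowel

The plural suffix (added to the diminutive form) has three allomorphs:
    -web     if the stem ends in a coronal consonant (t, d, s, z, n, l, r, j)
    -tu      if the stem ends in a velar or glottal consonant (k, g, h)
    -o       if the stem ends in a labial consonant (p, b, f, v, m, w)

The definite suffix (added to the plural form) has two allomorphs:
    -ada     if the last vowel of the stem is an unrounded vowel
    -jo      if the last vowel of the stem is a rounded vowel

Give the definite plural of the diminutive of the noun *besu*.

besusulwebada

The last vowel of *besu* is /u/, which is a high vowel, so the diminutive suffix is -sul, giving *besusul*.
Since the final consonant of the diminutive form *besusul* is /l/ (coronal), it takes -web, giving *besusulweb*.
The plural form *besusulweb*: last vowel = /e/, an unrounded vowel → -ada → *besusulwebada*.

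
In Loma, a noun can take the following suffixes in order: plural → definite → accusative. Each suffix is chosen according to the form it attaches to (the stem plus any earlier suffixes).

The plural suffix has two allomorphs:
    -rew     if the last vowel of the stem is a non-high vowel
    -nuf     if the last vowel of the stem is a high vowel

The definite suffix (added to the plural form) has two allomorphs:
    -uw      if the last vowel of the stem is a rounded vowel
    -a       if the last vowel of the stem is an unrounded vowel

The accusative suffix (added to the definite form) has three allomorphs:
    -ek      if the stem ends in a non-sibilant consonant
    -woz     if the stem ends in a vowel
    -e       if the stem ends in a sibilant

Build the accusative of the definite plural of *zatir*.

zatirnufuwek

The last vowel of *zatir* is /i/, which is a high vowel, so the plural suffix is -nuf, giving *zatirnuf*.
The plural form *zatirnuf*: last vowel = /u/, a rounded vowel → -uw → *zatirnufuw*.
The final sound of the definite form *zatirnufuw* is /w/, which is a non-sibilant consonant, so the accusative suffix is -ek, giving *zatirnufuwek*.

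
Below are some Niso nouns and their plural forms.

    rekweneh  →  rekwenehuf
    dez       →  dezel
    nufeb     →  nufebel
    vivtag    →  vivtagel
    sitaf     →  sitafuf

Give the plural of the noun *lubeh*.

lubehuf

The pattern is voicing of the final consonant: -uf when the stem ends in a voiceless consonant (*rekweneh*, *sitaf*); -el when the stem ends in a voiced consonant (*dez*, *nufeb*, *vivtag*).
Since the final consonant of *lubeh* is /h/ (voiceless), it takes -uf, giving *lubehuf*.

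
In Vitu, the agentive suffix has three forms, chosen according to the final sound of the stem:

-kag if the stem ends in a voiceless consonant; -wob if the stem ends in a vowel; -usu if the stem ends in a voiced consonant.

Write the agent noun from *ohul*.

*ohul*: final sound = /l/, a voiced consonant → -usu → *ohulusu*.

ohulusu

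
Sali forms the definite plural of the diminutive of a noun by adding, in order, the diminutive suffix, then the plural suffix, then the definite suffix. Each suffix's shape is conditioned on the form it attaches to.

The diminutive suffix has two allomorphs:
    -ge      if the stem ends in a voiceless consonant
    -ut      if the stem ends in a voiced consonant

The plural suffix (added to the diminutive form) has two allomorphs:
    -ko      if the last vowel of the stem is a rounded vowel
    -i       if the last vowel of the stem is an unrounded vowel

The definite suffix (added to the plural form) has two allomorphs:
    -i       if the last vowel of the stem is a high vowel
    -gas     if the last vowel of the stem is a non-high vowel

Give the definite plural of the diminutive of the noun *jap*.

*jap*: final consonant = /p/, voiceless → -ge → *japge*.
Since the last vowel of the diminutive form *japge* is /e/ (an unrounded vowel), it takes -i, giving *japgei*.
The last vowel of the plural form *japgei* is /i/, which is a high vowel, so the definite suffix is -i, giving *japgeii*.

japgeii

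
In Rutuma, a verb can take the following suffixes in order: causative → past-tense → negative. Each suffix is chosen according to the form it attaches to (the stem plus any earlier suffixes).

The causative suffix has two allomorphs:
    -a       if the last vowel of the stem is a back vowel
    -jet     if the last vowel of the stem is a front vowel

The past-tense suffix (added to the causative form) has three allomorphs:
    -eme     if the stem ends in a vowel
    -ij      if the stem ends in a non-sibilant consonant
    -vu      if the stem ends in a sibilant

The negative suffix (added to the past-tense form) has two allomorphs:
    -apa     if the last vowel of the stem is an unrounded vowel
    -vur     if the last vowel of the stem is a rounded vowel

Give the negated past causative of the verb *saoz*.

The last vowel of *saoz* is /o/, which is a back vowel, so the causative suffix is -a, giving *saoza*.
The causative form *saoza* — final sound /a/ (a vowel) → -eme → *saozaeme*.
Since the last vowel of the past-tense form *saozaeme* is /e/ (an unrounded vowel), it takes -apa, giving *saozaemeapa*.

saozaemeapa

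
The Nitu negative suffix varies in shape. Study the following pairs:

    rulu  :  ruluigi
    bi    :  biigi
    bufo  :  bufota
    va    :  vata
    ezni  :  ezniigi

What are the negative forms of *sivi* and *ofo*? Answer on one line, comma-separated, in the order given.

Looking at the last vowel of each stem: -igi when the last vowel of the stem is a high vowel (*rulu*, *bi*, *ezni*); -ta when the last vowel of the stem is a non-high vowel (*bufo*, *va*).
The last vowel of *sivi* is /i/, which is a high vowel, so the suffix is -igi, giving *siviigi*.
*ofo*: last vowel = /o/, a non-high vowel → -ta → *ofota*.

siviigi, ofota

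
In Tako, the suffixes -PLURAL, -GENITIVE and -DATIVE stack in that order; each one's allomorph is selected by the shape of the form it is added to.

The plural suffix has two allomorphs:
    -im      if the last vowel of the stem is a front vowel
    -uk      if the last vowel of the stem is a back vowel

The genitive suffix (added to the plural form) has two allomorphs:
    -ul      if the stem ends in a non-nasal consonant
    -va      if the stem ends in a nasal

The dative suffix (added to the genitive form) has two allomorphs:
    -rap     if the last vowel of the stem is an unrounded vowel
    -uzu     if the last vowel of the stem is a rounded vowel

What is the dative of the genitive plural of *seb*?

sebimvarap

The last vowel of *seb* is /e/, which is a front vowel, so the plural suffix is -im, giving *sebim*.
The plural form *sebim* — final consonant /m/ (a nasal) → -va → *sebimva*.
The genitive form *sebimva* — last vowel /a/ (an unrounded vowel) → -rap → *sebimvarap*.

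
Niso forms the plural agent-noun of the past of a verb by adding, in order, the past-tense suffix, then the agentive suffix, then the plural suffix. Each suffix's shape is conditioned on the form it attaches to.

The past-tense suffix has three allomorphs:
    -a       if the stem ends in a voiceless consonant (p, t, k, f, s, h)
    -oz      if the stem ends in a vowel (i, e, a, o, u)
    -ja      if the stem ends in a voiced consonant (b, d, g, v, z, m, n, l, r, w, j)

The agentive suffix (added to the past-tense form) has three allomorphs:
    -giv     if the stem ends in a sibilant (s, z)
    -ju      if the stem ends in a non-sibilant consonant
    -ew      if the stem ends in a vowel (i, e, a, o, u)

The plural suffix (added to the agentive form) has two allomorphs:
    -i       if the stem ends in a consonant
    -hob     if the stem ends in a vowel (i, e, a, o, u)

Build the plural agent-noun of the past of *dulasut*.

*dulasut* — final sound /t/ (a voiceless consonant) → -a → *dulasuta*.
The past-tense form *dulasuta* — final sound /a/ (a vowel) → -ew → *dulasutaew*.
Since the final sound of the agentive form *dulasutaew* is /w/ (a consonant), it takes -i, giving *dulasutaewi*.

dulasutaewi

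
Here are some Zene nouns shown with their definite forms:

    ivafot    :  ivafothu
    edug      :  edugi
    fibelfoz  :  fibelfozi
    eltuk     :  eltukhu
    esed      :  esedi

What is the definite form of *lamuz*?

lamuzi

The pattern is voicing of the final consonant: -hu when the stem ends in a voiceless consonant (*ivafot*, *eltuk*); -i when the stem ends in a voiced consonant (*edug*, *fibelfoz*, *esed*).
The final consonant of *lamuz* is /z/, which is voiced, so the suffix is -i, giving *lamuzi*.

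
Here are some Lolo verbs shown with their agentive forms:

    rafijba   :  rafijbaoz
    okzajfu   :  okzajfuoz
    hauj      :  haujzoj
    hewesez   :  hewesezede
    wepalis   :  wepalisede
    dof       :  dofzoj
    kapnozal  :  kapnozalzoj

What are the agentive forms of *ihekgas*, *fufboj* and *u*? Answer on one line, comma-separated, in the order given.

ihekgasede, fufbojzoj, uoz

The pattern is sibilance of the final sound: -ede when the stem ends in a sibilant (*hewesez*, *wepalis*); -zoj when the stem ends in a non-sibilant consonant (*hauj*, *dof*, *kapnozal*); -oz when the stem ends in a vowel (*rafijba*, *okzajfu*).
The final sound of *ihekgas* is /s/, which is a sibilant, so the suffix is -ede, giving *ihekgasede*.
*fufboj* — final sound /j/ (a non-sibilant consonant) → -zoj → *fufbojzoj*.
The final sound of *u* is /u/, which is a vowel, so the suffix is -oz, giving *uoz*.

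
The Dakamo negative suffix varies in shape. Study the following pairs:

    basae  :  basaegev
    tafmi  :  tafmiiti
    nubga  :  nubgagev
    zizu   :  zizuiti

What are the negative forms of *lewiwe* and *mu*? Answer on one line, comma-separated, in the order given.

The alternation tracks the last vowel of the stem — -iti when the last vowel of the stem is a high vowel (*tafmi*, *zizu*); -gev when the last vowel of the stem is a non-high vowel (*basae*, *nubga*).
*lewiwe* — last vowel /e/ (a non-high vowel) → -gev → *lewiwegev*.
Since the last vowel of *mu* is /u/ (a high vowel), it takes -iti, giving *muiti*.

lewiwegev, muiti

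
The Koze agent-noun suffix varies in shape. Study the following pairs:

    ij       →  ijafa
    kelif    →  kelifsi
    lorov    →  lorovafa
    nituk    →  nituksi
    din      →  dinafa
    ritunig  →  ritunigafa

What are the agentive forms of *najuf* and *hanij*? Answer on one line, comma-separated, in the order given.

The alternation tracks the final consonant of the stem — -si when the stem ends in a voiceless consonant (*kelif*, *nituk*); -afa when the stem ends in a voiced consonant (*ij*, *lorov*, *din*, *ritunig*).
*najuf*: final consonant = /f/, voiceless → -si → *najufsi*.
Since the final consonant of *hanij* is /j/ (voiced), it takes -afa, giving *hanijafa*.

najufsi, hanijafa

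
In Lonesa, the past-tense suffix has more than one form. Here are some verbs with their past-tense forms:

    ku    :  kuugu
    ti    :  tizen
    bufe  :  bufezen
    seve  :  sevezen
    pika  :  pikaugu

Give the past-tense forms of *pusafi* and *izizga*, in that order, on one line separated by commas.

The suffix is conditioned by the last vowel: -zen when the last vowel of the stem is a front vowel (*ti*, *bufe*, *seve*); -ugu when the last vowel of the stem is a back vowel (*ku*, *pika*).
The last vowel of *pusafi* is /i/, which is a front vowel, so the suffix is -zen, giving *pusafizen*.
The last vowel of *izizga* is /a/, which is a back vowel, so the suffix is -ugu, giving *izizgaugu*.

pusafizen, izizgaugu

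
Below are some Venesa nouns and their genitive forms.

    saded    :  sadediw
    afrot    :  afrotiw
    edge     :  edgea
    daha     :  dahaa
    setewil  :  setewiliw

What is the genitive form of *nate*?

natea

The pattern is consonant vs. vowel: -iw when the stem ends in a consonant (*saded*, *afrot*, *setewil*); -a when the stem ends in a vowel (*edge*, *daha*).
*nate*: final sound = /e/, a vowel → -a → *natea*.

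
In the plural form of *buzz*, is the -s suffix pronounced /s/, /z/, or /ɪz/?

/ɪz/

The stem *buzz* ends in a sibilant (/s, z, ʃ, ʒ, tʃ, dʒ/).
The plural suffix surfaces as /ɪz/ after sibilants, /s/ after other voiceless consonants, and /z/ after other voiced sounds.
So the plural -s on *buzz* is pronounced /ɪz/.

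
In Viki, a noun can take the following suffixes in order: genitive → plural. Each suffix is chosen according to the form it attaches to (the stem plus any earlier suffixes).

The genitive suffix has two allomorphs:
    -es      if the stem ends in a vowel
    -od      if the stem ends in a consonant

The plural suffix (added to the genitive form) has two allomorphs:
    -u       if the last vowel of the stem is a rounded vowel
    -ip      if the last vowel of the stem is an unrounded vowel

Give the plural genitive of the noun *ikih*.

ikihodu

Since the final sound of *ikih* is /h/ (a consonant), it takes -od, giving *ikihod*.
Since the last vowel of the genitive form *ikihod* is /o/ (a rounded vowel), it takes -u, giving *ikihodu*.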